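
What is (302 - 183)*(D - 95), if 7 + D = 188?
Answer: 10234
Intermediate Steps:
D = 181 (D = -7 + 188 = 181)
(302 - 183)*(D - 95) = (302 - 183)*(181 - 95) = 119*86 = 10234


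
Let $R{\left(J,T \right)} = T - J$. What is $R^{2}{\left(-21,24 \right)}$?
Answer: $2025$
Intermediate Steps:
$R^{2}{\left(-21,24 \right)} = \left(24 - -21\right)^{2} = \left(24 + 21\right)^{2} = 45^{2} = 2025$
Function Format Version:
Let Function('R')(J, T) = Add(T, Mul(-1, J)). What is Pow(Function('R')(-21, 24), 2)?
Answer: 2025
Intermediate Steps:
Pow(Function('R')(-21, 24), 2) = Pow(Add(24, Mul(-1, -21)), 2) = Pow(Add(24, 21), 2) = Pow(45, 2) = 2025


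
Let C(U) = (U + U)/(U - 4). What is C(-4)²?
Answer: 1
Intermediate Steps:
C(U) = 2*U/(-4 + U) (C(U) = (2*U)/(-4 + U) = 2*U/(-4 + U))
C(-4)² = (2*(-4)/(-4 - 4))² = (2*(-4)/(-8))² = (2*(-4)*(-⅛))² = 1² = 1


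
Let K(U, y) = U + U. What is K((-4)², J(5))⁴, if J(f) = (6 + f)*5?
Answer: 1048576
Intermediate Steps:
J(f) = 30 + 5*f
K(U, y) = 2*U
K((-4)², J(5))⁴ = (2*(-4)²)⁴ = (2*16)⁴ = 32⁴ = 1048576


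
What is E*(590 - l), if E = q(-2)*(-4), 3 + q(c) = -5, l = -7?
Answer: 19104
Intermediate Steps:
q(c) = -8 (q(c) = -3 - 5 = -8)
E = 32 (E = -8*(-4) = 32)
E*(590 - l) = 32*(590 - 1*(-7)) = 32*(590 + 7) = 32*597 = 19104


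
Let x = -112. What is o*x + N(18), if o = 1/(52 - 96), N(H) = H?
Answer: 226/11 ≈ 20.545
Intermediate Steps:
o = -1/44 (o = 1/(-44) = -1/44 ≈ -0.022727)
o*x + N(18) = -1/44*(-112) + 18 = 28/11 + 18 = 226/11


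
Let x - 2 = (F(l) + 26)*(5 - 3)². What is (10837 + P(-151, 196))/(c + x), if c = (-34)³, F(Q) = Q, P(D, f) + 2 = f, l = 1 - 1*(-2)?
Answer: -3677/13062 ≈ -0.28150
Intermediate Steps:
l = 3 (l = 1 + 2 = 3)
P(D, f) = -2 + f
c = -39304
x = 118 (x = 2 + (3 + 26)*(5 - 3)² = 2 + 29*2² = 2 + 29*4 = 2 + 116 = 118)
(10837 + P(-151, 196))/(c + x) = (10837 + (-2 + 196))/(-39304 + 118) = (10837 + 194)/(-39186) = 11031*(-1/39186) = -3677/13062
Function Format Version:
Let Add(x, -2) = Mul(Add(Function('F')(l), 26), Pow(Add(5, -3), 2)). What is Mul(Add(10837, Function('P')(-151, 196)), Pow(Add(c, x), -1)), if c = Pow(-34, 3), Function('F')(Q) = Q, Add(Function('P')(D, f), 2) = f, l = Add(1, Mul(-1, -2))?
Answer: Rational(-3677, 13062) ≈ -0.28150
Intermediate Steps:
l = 3 (l = Add(1, 2) = 3)
Function('P')(D, f) = Add(-2, f)
c = -39304
x = 118 (x = Add(2, Mul(Add(3, 26), Pow(Add(5, -3), 2))) = Add(2, Mul(29, Pow(2, 2))) = Add(2, Mul(29, 4)) = Add(2, 116) = 118)
Mul(Add(10837, Function('P')(-151, 196)), Pow(Add(c, x), -1)) = Mul(Add(10837, Add(-2, 196)), Pow(Add(-39304, 118), -1)) = Mul(Add(10837, 194), Pow(-39186, -1)) = Mul(11031, Rational(-1, 39186)) = Rational(-3677, 13062)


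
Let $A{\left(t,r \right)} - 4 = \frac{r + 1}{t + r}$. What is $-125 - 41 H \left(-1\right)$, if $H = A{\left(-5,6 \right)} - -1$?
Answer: $367$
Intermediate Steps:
$A{\left(t,r \right)} = 4 + \frac{1 + r}{r + t}$ ($A{\left(t,r \right)} = 4 + \frac{r + 1}{t + r} = 4 + \frac{1 + r}{r + t}$)
$H = 12$ ($H = \frac{1 + 4 \left(-5\right) + 5 \cdot 6}{6 - 5} - -1 = \frac{1 - 20 + 30}{1} + 1 = 1 \cdot 11 + 1 = 11 + 1 = 12$)
$-125 - 41 H \left(-1\right) = -125 - 41 \cdot 12 \left(-1\right) = -125 - -492 = -125 + 492 = 367$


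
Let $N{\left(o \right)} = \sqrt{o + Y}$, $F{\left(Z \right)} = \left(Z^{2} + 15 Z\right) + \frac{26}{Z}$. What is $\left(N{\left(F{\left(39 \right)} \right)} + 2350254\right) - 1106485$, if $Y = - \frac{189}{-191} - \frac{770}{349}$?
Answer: $1243769 + \frac{\sqrt{84198626644281}}{199977} \approx 1.2438 \cdot 10^{6}$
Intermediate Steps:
$F{\left(Z \right)} = Z^{2} + 15 Z + \frac{26}{Z}$
$Y = - \frac{81109}{66659}$ ($Y = \left(-189\right) \left(- \frac{1}{191}\right) - \frac{770}{349} = \frac{189}{191} - \frac{770}{349} = - \frac{81109}{66659} \approx -1.2168$)
$N{\left(o \right)} = \sqrt{- \frac{81109}{66659} + o}$ ($N{\left(o \right)} = \sqrt{o - \frac{81109}{66659}} = \sqrt{- \frac{81109}{66659} + o}$)
$\left(N{\left(F{\left(39 \right)} \right)} + 2350254\right) - 1106485 = \left(\frac{\sqrt{-5406644831 + 4443422281 \frac{26 + 39^{2} \left(15 + 39\right)}{39}}}{66659} + 2350254\right) - 1106485 = \left(\frac{\sqrt{-5406644831 + 4443422281 \frac{26 + 1521 \cdot 54}{39}}}{66659} + 2350254\right) - 1106485 = \left(\frac{\sqrt{-5406644831 + 4443422281 \frac{26 + 82134}{39}}}{66659} + 2350254\right) - 1106485 = \left(\frac{\sqrt{-5406644831 + 4443422281 \cdot \frac{1}{39} \cdot 82160}}{66659} + 2350254\right) - 1106485 = \left(\frac{\sqrt{-5406644831 + 4443422281 \cdot \frac{6320}{3}}}{66659} + 2350254\right) - 1106485 = \left(\frac{\sqrt{-5406644831 + \frac{28082428815920}{3}}}{66659} + 2350254\right) - 1106485 = \left(\frac{\sqrt{\frac{28066208881427}{3}}}{66659} + 2350254\right) - 1106485 = \left(\frac{\frac{1}{3} \sqrt{84198626644281}}{66659} + 2350254\right) - 1106485 = \left(\frac{\sqrt{84198626644281}}{199977} + 2350254\right) - 1106485 = \left(2350254 + \frac{\sqrt{84198626644281}}{199977}\right) - 1106485 = 1243769 + \frac{\sqrt{84198626644281}}{199977}$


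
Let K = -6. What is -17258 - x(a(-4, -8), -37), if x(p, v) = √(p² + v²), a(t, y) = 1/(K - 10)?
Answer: -17258 - √350465/16 ≈ -17295.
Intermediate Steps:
a(t, y) = -1/16 (a(t, y) = 1/(-6 - 10) = 1/(-16) = -1/16)
-17258 - x(a(-4, -8), -37) = -17258 - √((-1/16)² + (-37)²) = -17258 - √(1/256 + 1369) = -17258 - √(350465/256) = -17258 - √350465/16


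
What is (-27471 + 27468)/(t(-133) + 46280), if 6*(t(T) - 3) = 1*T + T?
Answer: -9/138716 ≈ -6.4881e-5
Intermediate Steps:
t(T) = 3 + T/3 (t(T) = 3 + (1*T + T)/6 = 3 + (T + T)/6 = 3 + (2*T)/6 = 3 + T/3)
(-27471 + 27468)/(t(-133) + 46280) = (-27471 + 27468)/((3 + (1/3)*(-133)) + 46280) = -3/((3 - 133/3) + 46280) = -3/(-124/3 + 46280) = -3/138716/3 = -3*3/138716 = -9/138716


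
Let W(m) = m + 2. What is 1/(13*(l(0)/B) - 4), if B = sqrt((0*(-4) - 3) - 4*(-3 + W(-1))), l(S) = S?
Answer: -1/4 ≈ -0.25000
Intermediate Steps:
W(m) = 2 + m
B = sqrt(5) (B = sqrt((0*(-4) - 3) - 4*(-3 + (2 - 1))) = sqrt((0 - 3) - 4*(-3 + 1)) = sqrt(-3 - 4*(-2)) = sqrt(-3 + 8) = sqrt(5) ≈ 2.2361)
1/(13*(l(0)/B) - 4) = 1/(13*(0/(sqrt(5))) - 4) = 1/(13*(0*(sqrt(5)/5)) - 4) = 1/(13*0 - 4) = 1/(0 - 4) = 1/(-4) = -1/4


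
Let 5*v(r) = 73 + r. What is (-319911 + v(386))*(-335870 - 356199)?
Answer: 1106684769624/5 ≈ 2.2134e+11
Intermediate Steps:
v(r) = 73/5 + r/5 (v(r) = (73 + r)/5 = 73/5 + r/5)
(-319911 + v(386))*(-335870 - 356199) = (-319911 + (73/5 + (⅕)*386))*(-335870 - 356199) = (-319911 + (73/5 + 386/5))*(-692069) = (-319911 + 459/5)*(-692069) = -1599096/5*(-692069) = 1106684769624/5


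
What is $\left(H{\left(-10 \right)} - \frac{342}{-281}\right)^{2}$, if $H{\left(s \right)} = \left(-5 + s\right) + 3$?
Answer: $\frac{9180900}{78961} \approx 116.27$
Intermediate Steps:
$H{\left(s \right)} = -2 + s$
$\left(H{\left(-10 \right)} - \frac{342}{-281}\right)^{2} = \left(\left(-2 - 10\right) - \frac{342}{-281}\right)^{2} = \left(-12 - - \frac{342}{281}\right)^{2} = \left(-12 + \frac{342}{281}\right)^{2} = \left(- \frac{3030}{281}\right)^{2} = \frac{9180900}{78961}$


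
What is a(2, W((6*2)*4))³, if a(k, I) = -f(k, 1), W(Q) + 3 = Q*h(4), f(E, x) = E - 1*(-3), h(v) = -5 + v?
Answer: -125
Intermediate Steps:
f(E, x) = 3 + E (f(E, x) = E + 3 = 3 + E)
W(Q) = -3 - Q (W(Q) = -3 + Q*(-5 + 4) = -3 + Q*(-1) = -3 - Q)
a(k, I) = -3 - k (a(k, I) = -(3 + k) = -3 - k)
a(2, W((6*2)*4))³ = (-3 - 1*2)³ = (-3 - 2)³ = (-5)³ = -125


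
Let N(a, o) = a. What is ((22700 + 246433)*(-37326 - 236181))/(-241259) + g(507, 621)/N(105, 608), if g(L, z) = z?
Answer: 2576391520698/8444065 ≈ 3.0511e+5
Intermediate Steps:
((22700 + 246433)*(-37326 - 236181))/(-241259) + g(507, 621)/N(105, 608) = ((22700 + 246433)*(-37326 - 236181))/(-241259) + 621/105 = (269133*(-273507))*(-1/241259) + 621*(1/105) = -73609759431*(-1/241259) + 207/35 = 73609759431/241259 + 207/35 = 2576391520698/8444065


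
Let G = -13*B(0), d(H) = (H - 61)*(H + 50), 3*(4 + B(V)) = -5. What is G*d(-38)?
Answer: -87516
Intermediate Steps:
B(V) = -17/3 (B(V) = -4 + (⅓)*(-5) = -4 - 5/3 = -17/3)
d(H) = (-61 + H)*(50 + H)
G = 221/3 (G = -13*(-17/3) = 221/3 ≈ 73.667)
G*d(-38) = 221*(-3050 + (-38)² - 11*(-38))/3 = 221*(-3050 + 1444 + 418)/3 = (221/3)*(-1188) = -87516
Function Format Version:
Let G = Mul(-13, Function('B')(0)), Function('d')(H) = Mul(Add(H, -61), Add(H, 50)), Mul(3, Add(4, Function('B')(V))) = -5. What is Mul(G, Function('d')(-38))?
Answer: -87516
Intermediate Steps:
Function('B')(V) = Rational(-17, 3) (Function('B')(V) = Add(-4, Mul(Rational(1, 3), -5)) = Add(-4, Rational(-5, 3)) = Rational(-17, 3))
Function('d')(H) = Mul(Add(-61, H), Add(50, H))
G = Rational(221, 3) (G = Mul(-13, Rational(-17, 3)) = Rational(221, 3) ≈ 73.667)
Mul(G, Function('d')(-38)) = Mul(Rational(221, 3), Add(-3050, Pow(-38, 2), Mul(-11, -38))) = Mul(Rational(221, 3), Add(-3050, 1444, 418)) = Mul(Rational(221, 3), -1188) = -87516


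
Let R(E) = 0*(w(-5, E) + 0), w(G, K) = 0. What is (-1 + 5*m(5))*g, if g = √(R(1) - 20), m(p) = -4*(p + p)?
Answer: -402*I*√5 ≈ -898.9*I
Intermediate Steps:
m(p) = -8*p
R(E) = 0 (R(E) = 0*(0 + 0) = 0*0 = 0)
g = 2*I*√5 (g = √(0 - 20) = √(-20) = 2*I*√5 ≈ 4.4721*I)
(-1 + 5*m(5))*g = (-1 + 5*(-8*5))*(2*I*√5) = (-1 + 5*(-40))*(2*I*√5) = (-1 - 200)*(2*I*√5) = -402*I*√5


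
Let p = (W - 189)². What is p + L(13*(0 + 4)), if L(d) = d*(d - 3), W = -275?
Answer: 217844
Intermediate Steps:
p = 215296 (p = (-275 - 189)² = (-464)² = 215296)
L(d) = d*(-3 + d)
p + L(13*(0 + 4)) = 215296 + (13*(0 + 4))*(-3 + 13*(0 + 4)) = 215296 + (13*4)*(-3 + 13*4) = 215296 + 52*(-3 + 52) = 215296 + 52*49 = 215296 + 2548 = 217844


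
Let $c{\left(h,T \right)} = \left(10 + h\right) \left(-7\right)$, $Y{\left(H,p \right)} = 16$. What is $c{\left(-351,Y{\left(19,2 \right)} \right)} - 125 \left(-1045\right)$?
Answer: $133012$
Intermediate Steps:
$c{\left(h,T \right)} = -70 - 7 h$
$c{\left(-351,Y{\left(19,2 \right)} \right)} - 125 \left(-1045\right) = \left(-70 - -2457\right) - 125 \left(-1045\right) = \left(-70 + 2457\right) - -130625 = 2387 + 130625 = 133012$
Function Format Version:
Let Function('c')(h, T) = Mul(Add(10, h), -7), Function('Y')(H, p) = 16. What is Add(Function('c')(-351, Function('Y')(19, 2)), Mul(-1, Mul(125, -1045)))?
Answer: 133012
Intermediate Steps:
Function('c')(h, T) = Add(-70, Mul(-7, h))
Add(Function('c')(-351, Function('Y')(19, 2)), Mul(-1, Mul(125, -1045))) = Add(Add(-70, Mul(-7, -351)), Mul(-1, Mul(125, -1045))) = Add(Add(-70, 2457), Mul(-1, -130625)) = Add(2387, 130625) = 133012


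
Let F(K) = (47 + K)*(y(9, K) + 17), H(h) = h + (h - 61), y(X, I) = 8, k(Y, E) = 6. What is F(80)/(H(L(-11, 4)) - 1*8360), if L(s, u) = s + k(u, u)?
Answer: -3175/8431 ≈ -0.37659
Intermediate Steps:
L(s, u) = 6 + s (L(s, u) = s + 6 = 6 + s)
H(h) = -61 + 2*h (H(h) = h + (-61 + h) = -61 + 2*h)
F(K) = 1175 + 25*K (F(K) = (47 + K)*(8 + 17) = (47 + K)*25 = 1175 + 25*K)
F(80)/(H(L(-11, 4)) - 1*8360) = (1175 + 25*80)/((-61 + 2*(6 - 11)) - 1*8360) = (1175 + 2000)/((-61 + 2*(-5)) - 8360) = 3175/((-61 - 10) - 8360) = 3175/(-71 - 8360) = 3175/(-8431) = 3175*(-1/8431) = -3175/8431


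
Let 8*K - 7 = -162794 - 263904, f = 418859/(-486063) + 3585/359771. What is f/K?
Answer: 22483137424/1407849819016131 ≈ 1.5970e-5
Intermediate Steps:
f = -2810392178/3299459841 (f = 418859*(-1/486063) + 3585*(1/359771) = -7903/9171 + 3585/359771 = -2810392178/3299459841 ≈ -0.85177)
K = -426691/8 (K = 7/8 + (-162794 - 263904)/8 = 7/8 + (1/8)*(-426698) = 7/8 - 213349/4 = -426691/8 ≈ -53336.)
f/K = -2810392178/(3299459841*(-426691/8)) = -2810392178/3299459841*(-8/426691) = 22483137424/1407849819016131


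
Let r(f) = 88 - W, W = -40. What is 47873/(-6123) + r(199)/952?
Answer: -5598919/728637 ≈ -7.6841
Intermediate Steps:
r(f) = 128 (r(f) = 88 - 1*(-40) = 88 + 40 = 128)
47873/(-6123) + r(199)/952 = 47873/(-6123) + 128/952 = 47873*(-1/6123) + 128*(1/952) = -47873/6123 + 16/119 = -5598919/728637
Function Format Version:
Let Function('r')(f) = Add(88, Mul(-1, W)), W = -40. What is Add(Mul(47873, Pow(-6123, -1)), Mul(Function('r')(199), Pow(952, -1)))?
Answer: Rational(-5598919, 728637) ≈ -7.6841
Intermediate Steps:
Function('r')(f) = 128 (Function('r')(f) = Add(88, Mul(-1, -40)) = Add(88, 40) = 128)
Add(Mul(47873, Pow(-6123, -1)), Mul(Function('r')(199), Pow(952, -1))) = Add(Mul(47873, Pow(-6123, -1)), Mul(128, Pow(952, -1))) = Add(Mul(47873, Rational(-1, 6123)), Mul(128, Rational(1, 952))) = Add(Rational(-47873, 6123), Rational(16, 119)) = Rational(-5598919, 728637)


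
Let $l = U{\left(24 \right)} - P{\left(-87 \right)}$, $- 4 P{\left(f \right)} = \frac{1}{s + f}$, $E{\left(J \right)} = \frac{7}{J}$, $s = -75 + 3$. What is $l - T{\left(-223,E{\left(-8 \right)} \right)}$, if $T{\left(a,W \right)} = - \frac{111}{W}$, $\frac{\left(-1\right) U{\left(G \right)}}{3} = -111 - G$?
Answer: $\frac{1238285}{4452} \approx 278.14$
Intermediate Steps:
$U{\left(G \right)} = 333 + 3 G$ ($U{\left(G \right)} = - 3 \left(-111 - G\right) = 333 + 3 G$)
$s = -72$
$P{\left(f \right)} = - \frac{1}{4 \left(-72 + f\right)}$
$l = \frac{257579}{636}$ ($l = \left(333 + 3 \cdot 24\right) - - \frac{1}{-288 + 4 \left(-87\right)} = \left(333 + 72\right) - - \frac{1}{-288 - 348} = 405 - - \frac{1}{-636} = 405 - \left(-1\right) \left(- \frac{1}{636}\right) = 405 - \frac{1}{636} = \frac{257579}{636} \approx 405.0$)
$l - T{\left(-223,E{\left(-8 \right)} \right)} = \frac{257579}{636} - - \frac{111}{7 \frac{1}{-8}} = \frac{257579}{636} - - \frac{111}{7 \left(- \frac{1}{8}\right)} = \frac{257579}{636} - - \frac{111}{- \frac{7}{8}} = \frac{257579}{636} - \left(-111\right) \left(- \frac{8}{7}\right) = \frac{257579}{636} - \frac{888}{7} = \frac{1238285}{4452}$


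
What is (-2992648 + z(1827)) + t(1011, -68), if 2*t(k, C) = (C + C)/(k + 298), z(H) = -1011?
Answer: -230511747/77 ≈ -2.9937e+6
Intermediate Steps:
t(k, C) = C/(298 + k) (t(k, C) = ((C + C)/(k + 298))/2 = ((2*C)/(298 + k))/2 = (2*C/(298 + k))/2 = C/(298 + k))
(-2992648 + z(1827)) + t(1011, -68) = (-2992648 - 1011) - 68/(298 + 1011) = -2993659 - 68/1309 = -2993659 - 68*1/1309 = -2993659 - 4/77 = -230511747/77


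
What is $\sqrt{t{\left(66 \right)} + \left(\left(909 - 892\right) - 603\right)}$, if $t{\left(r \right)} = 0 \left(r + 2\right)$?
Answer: $i \sqrt{586} \approx 24.207 i$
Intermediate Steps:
$t{\left(r \right)} = 0$ ($t{\left(r \right)} = 0 \left(2 + r\right) = 0$)
$\sqrt{t{\left(66 \right)} + \left(\left(909 - 892\right) - 603\right)} = \sqrt{0 + \left(\left(909 - 892\right) - 603\right)} = \sqrt{0 + \left(17 - 603\right)} = \sqrt{0 - 586} = \sqrt{-586} = i \sqrt{586}$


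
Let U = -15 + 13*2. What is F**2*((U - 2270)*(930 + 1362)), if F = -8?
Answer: -331368192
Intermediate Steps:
U = 11 (U = -15 + 26 = 11)
F**2*((U - 2270)*(930 + 1362)) = (-8)**2*((11 - 2270)*(930 + 1362)) = 64*(-2259*2292) = 64*(-5177628) = -331368192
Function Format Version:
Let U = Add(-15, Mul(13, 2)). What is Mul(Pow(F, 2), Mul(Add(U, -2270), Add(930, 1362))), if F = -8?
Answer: -331368192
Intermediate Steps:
U = 11 (U = Add(-15, 26) = 11)
Mul(Pow(F, 2), Mul(Add(U, -2270), Add(930, 1362))) = Mul(Pow(-8, 2), Mul(Add(11, -2270), Add(930, 1362))) = Mul(64, Mul(-2259, 2292)) = Mul(64, -5177628) = -331368192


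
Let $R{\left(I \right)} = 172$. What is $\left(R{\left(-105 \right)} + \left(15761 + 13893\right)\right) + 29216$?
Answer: $59042$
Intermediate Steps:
$\left(R{\left(-105 \right)} + \left(15761 + 13893\right)\right) + 29216 = \left(172 + \left(15761 + 13893\right)\right) + 29216 = \left(172 + 29654\right) + 29216 = 29826 + 29216 = 59042$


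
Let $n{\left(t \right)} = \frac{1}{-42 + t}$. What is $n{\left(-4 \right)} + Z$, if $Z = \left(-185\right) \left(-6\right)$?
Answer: $\frac{51059}{46} \approx 1110.0$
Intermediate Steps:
$Z = 1110$
$n{\left(-4 \right)} + Z = \frac{1}{-42 - 4} + 1110 = \frac{1}{-46} + 1110 = - \frac{1}{46} + 1110 = \frac{51059}{46}$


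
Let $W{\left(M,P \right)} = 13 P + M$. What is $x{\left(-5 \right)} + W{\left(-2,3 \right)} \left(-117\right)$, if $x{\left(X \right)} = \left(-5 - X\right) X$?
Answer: $-4329$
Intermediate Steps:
$W{\left(M,P \right)} = M + 13 P$
$x{\left(X \right)} = X \left(-5 - X\right)$
$x{\left(-5 \right)} + W{\left(-2,3 \right)} \left(-117\right) = \left(-1\right) \left(-5\right) \left(5 - 5\right) + \left(-2 + 13 \cdot 3\right) \left(-117\right) = \left(-1\right) \left(-5\right) 0 + \left(-2 + 39\right) \left(-117\right) = 0 + 37 \left(-117\right) = 0 - 4329 = -4329$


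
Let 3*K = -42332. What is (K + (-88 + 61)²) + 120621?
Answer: 321718/3 ≈ 1.0724e+5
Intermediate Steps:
K = -42332/3 (K = (⅓)*(-42332) = -42332/3 ≈ -14111.)
(K + (-88 + 61)²) + 120621 = (-42332/3 + (-88 + 61)²) + 120621 = (-42332/3 + (-27)²) + 120621 = (-42332/3 + 729) + 120621 = -40145/3 + 120621 = 321718/3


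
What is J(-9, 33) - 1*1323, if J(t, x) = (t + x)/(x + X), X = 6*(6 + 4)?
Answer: -41005/31 ≈ -1322.7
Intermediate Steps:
X = 60 (X = 6*10 = 60)
J(t, x) = (t + x)/(60 + x) (J(t, x) = (t + x)/(x + 60) = (t + x)/(60 + x))
J(-9, 33) - 1*1323 = (-9 + 33)/(60 + 33) - 1*1323 = 24/93 - 1323 = (1/93)*24 - 1323 = 8/31 - 1323 = -41005/31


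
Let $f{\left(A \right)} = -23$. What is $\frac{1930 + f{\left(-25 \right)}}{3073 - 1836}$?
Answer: $\frac{1907}{1237} \approx 1.5416$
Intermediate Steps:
$\frac{1930 + f{\left(-25 \right)}}{3073 - 1836} = \frac{1930 - 23}{3073 - 1836} = \frac{1907}{1237}$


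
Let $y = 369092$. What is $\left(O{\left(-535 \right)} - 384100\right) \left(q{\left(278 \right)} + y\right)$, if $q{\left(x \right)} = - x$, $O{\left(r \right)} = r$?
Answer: $-141858772890$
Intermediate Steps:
$\left(O{\left(-535 \right)} - 384100\right) \left(q{\left(278 \right)} + y\right) = \left(-535 - 384100\right) \left(\left(-1\right) 278 + 369092\right) = - 384635 \left(-278 + 369092\right) = \left(-384635\right) 368814 = -141858772890$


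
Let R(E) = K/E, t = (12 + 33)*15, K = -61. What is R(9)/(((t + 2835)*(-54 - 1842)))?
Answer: 61/59894640 ≈ 1.0185e-6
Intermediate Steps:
t = 675 (t = 45*15 = 675)
R(E) = -61/E
R(9)/(((t + 2835)*(-54 - 1842))) = (-61/9)/(((675 + 2835)*(-54 - 1842))) = (-61*⅑)/((3510*(-1896))) = -61/9/(-6654960) = -61/9*(-1/6654960) = 61/59894640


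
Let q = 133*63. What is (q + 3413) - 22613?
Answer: -10821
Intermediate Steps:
q = 8379
(q + 3413) - 22613 = (8379 + 3413) - 22613 = 11792 - 22613 = -10821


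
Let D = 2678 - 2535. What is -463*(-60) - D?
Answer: 27637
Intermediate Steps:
D = 143
-463*(-60) - D = -463*(-60) - 1*143 = 27780 - 143 = 27637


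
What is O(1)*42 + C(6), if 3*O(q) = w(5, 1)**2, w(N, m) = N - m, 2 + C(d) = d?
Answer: 228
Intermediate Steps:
C(d) = -2 + d
O(q) = 16/3 (O(q) = (5 - 1*1)**2/3 = (5 - 1)**2/3 = (1/3)*4**2 = (1/3)*16 = 16/3)
O(1)*42 + C(6) = (16/3)*42 + (-2 + 6) = 224 + 4 = 228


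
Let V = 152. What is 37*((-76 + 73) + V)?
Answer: 5513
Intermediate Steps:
37*((-76 + 73) + V) = 37*((-76 + 73) + 152) = 37*(-3 + 152) = 37*149 = 5513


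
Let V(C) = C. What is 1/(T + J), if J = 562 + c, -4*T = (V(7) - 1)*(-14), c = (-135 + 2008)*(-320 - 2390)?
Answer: -1/5075247 ≈ -1.9703e-7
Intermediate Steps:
c = -5075830 (c = 1873*(-2710) = -5075830)
T = 21 (T = -(7 - 1)*(-14)/4 = -3*(-14)/2 = -¼*(-84) = 21)
J = -5075268 (J = 562 - 5075830 = -5075268)
1/(T + J) = 1/(21 - 5075268) = 1/(-5075247) = -1/5075247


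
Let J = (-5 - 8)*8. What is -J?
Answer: 104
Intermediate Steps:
J = -104 (J = -13*8 = -104)
-J = -1*(-104) = 104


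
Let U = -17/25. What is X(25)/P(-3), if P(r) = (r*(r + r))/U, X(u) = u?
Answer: -17/18 ≈ -0.94444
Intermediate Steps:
U = -17/25 (U = -17*1/25 = -17/25 ≈ -0.68000)
P(r) = -50*r²/17 (P(r) = (r*(r + r))/(-17/25) = (r*(2*r))*(-25/17) = (2*r²)*(-25/17) = -50*r²/17)
X(25)/P(-3) = 25/((-50/17*(-3)²)) = 25/((-50/17*9)) = 25/(-450/17) = 25*(-17/450) = -17/18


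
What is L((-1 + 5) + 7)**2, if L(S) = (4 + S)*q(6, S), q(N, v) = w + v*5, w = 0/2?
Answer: 680625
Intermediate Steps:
w = 0 (w = 0*(1/2) = 0)
q(N, v) = 5*v (q(N, v) = 0 + v*5 = 0 + 5*v = 5*v)
L(S) = 5*S*(4 + S) (L(S) = (4 + S)*(5*S) = 5*S*(4 + S))
L((-1 + 5) + 7)**2 = (5*((-1 + 5) + 7)*(4 + ((-1 + 5) + 7)))**2 = (5*(4 + 7)*(4 + (4 + 7)))**2 = (5*11*(4 + 11))**2 = (5*11*15)**2 = 825**2 = 680625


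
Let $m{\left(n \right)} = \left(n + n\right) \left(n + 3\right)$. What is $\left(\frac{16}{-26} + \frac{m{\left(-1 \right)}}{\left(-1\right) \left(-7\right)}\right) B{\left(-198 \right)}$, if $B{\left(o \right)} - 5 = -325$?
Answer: $\frac{34560}{91} \approx 379.78$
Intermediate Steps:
$m{\left(n \right)} = 2 n \left(3 + n\right)$
$B{\left(o \right)} = -320$ ($B{\left(o \right)} = 5 - 325 = -320$)
$\left(\frac{16}{-26} + \frac{m{\left(-1 \right)}}{\left(-1\right) \left(-7\right)}\right) B{\left(-198 \right)} = \left(\frac{16}{-26} + \frac{2 \left(-1\right) \left(3 - 1\right)}{\left(-1\right) \left(-7\right)}\right) \left(-320\right) = \left(16 \left(- \frac{1}{26}\right) + \frac{2 \left(-1\right) 2}{7}\right) \left(-320\right) = \left(- \frac{8}{13} - \frac{4}{7}\right) \left(-320\right) = \left(- \frac{108}{91}\right) \left(-320\right) = \frac{34560}{91}$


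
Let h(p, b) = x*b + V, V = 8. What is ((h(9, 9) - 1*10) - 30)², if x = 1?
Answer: 529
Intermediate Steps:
h(p, b) = 8 + b (h(p, b) = 1*b + 8 = b + 8 = 8 + b)
((h(9, 9) - 1*10) - 30)² = (((8 + 9) - 1*10) - 30)² = ((17 - 10) - 30)² = (7 - 30)² = (-23)² = 529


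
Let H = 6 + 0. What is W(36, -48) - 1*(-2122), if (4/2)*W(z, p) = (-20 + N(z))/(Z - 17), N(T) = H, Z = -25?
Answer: 12733/6 ≈ 2122.2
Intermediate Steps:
H = 6
N(T) = 6
W(z, p) = 1/6 (W(z, p) = ((-20 + 6)/(-25 - 17))/2 = (-14/(-42))/2 = (-14*(-1/42))/2 = (1/2)*(1/3) = 1/6)
W(36, -48) - 1*(-2122) = 1/6 - 1*(-2122) = 1/6 + 2122 = 12733/6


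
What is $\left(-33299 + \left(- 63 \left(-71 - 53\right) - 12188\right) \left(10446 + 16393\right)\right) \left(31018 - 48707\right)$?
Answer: $2078117216707$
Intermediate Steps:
$\left(-33299 + \left(- 63 \left(-71 - 53\right) - 12188\right) \left(10446 + 16393\right)\right) \left(31018 - 48707\right) = \left(-33299 + \left(\left(-63\right) \left(-124\right) - 12188\right) 26839\right) \left(-17689\right) = \left(-33299 + \left(7812 - 12188\right) 26839\right) \left(-17689\right) = \left(-33299 - 117447464\right) \left(-17689\right) = \left(-117480763\right) \left(-17689\right) = 2078117216707$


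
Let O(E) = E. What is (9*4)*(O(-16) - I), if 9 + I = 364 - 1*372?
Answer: 36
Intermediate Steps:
I = -17 (I = -9 + (364 - 1*372) = -9 + (364 - 372) = -9 - 8 = -17)
(9*4)*(O(-16) - I) = (9*4)*(-16 - 1*(-17)) = 36*(-16 + 17) = 36*1 = 36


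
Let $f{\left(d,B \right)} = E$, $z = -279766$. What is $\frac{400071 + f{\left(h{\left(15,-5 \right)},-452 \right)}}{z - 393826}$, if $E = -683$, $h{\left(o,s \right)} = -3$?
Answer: $- \frac{99847}{168398} \approx -0.59292$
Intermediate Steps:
$f{\left(d,B \right)} = -683$
$\frac{400071 + f{\left(h{\left(15,-5 \right)},-452 \right)}}{z - 393826} = \frac{400071 - 683}{-279766 - 393826} = \frac{399388}{-673592} = 399388 \left(- \frac{1}{673592}\right) = - \frac{99847}{168398}$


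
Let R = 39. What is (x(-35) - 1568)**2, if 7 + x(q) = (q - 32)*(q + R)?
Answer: 3396649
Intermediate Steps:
x(q) = -7 + (-32 + q)*(39 + q) (x(q) = -7 + (q - 32)*(q + 39) = -7 + (-32 + q)*(39 + q))
(x(-35) - 1568)**2 = ((-1255 + (-35)**2 + 7*(-35)) - 1568)**2 = ((-1255 + 1225 - 245) - 1568)**2 = (-275 - 1568)**2 = (-1843)**2 = 3396649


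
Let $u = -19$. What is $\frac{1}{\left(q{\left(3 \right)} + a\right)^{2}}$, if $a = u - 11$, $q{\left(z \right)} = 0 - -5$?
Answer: $\frac{1}{625} \approx 0.0016$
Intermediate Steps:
$q{\left(z \right)} = 5$ ($q{\left(z \right)} = 0 + 5 = 5$)
$a = -30$ ($a = -19 - 11 = -30$)
$\frac{1}{\left(q{\left(3 \right)} + a\right)^{2}} = \frac{1}{\left(5 - 30\right)^{2}} = \frac{1}{\left(-25\right)^{2}} = \frac{1}{625}$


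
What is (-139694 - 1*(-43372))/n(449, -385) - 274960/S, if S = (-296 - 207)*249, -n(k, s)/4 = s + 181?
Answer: -116075237/1001976 ≈ -115.85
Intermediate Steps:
n(k, s) = -724 - 4*s (n(k, s) = -4*(s + 181) = -4*(181 + s) = -724 - 4*s)
S = -125247 (S = -503*249 = -125247)
(-139694 - 1*(-43372))/n(449, -385) - 274960/S = (-139694 - 1*(-43372))/(-724 - 4*(-385)) - 274960/(-125247) = (-139694 + 43372)/(-724 + 1540) - 274960*(-1/125247) = -96322/816 + 274960/125247 = -96322*1/816 + 274960/125247 = -2833/24 + 274960/125247 = -116075237/1001976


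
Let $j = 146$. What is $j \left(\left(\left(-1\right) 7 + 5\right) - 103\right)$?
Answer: $-15330$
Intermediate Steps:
$j \left(\left(\left(-1\right) 7 + 5\right) - 103\right) = 146 \left(\left(\left(-1\right) 7 + 5\right) - 103\right) = 146 \left(\left(-7 + 5\right) - 103\right) = 146 \left(-2 - 103\right) = 146 \left(-105\right) = -15330$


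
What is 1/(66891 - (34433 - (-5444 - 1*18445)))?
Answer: 1/8569 ≈ 0.00011670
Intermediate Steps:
1/(66891 - (34433 - (-5444 - 1*18445))) = 1/(66891 - (34433 - (-5444 - 18445))) = 1/(66891 - (34433 - 1*(-23889))) = 1/(66891 - (34433 + 23889)) = 1/(66891 - 1*58322) = 1/(66891 - 58322) = 1/8569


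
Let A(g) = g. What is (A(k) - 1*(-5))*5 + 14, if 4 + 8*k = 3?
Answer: 307/8 ≈ 38.375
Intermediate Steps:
k = -⅛ (k = -½ + (⅛)*3 = -½ + 3/8 = -⅛ ≈ -0.12500)
(A(k) - 1*(-5))*5 + 14 = (-⅛ - 1*(-5))*5 + 14 = (-⅛ + 5)*5 + 14 = (39/8)*5 + 14 = 195/8 + 14 = 307/8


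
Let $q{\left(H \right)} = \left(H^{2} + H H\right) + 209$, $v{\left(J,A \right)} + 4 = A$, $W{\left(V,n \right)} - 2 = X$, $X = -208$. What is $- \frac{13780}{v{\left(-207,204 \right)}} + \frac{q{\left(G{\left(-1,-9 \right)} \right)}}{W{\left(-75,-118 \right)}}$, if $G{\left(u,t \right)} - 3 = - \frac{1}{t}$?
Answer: $- \frac{2920406}{41715} \approx -70.009$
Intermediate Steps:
$G{\left(u,t \right)} = 3 - \frac{1}{t}$
$W{\left(V,n \right)} = -206$ ($W{\left(V,n \right)} = 2 - 208 = -206$)
$v{\left(J,A \right)} = -4 + A$
$q{\left(H \right)} = 209 + 2 H^{2}$ ($q{\left(H \right)} = \left(H^{2} + H^{2}\right) + 209 = 2 H^{2} + 209 = 209 + 2 H^{2}$)
$- \frac{13780}{v{\left(-207,204 \right)}} + \frac{q{\left(G{\left(-1,-9 \right)} \right)}}{W{\left(-75,-118 \right)}} = - \frac{13780}{-4 + 204} + \frac{209 + 2 \left(3 - \frac{1}{-9}\right)^{2}}{-206} = - \frac{13780}{200} + \left(209 + 2 \left(3 - - \frac{1}{9}\right)^{2}\right) \left(- \frac{1}{206}\right) = \left(-13780\right) \frac{1}{200} + \left(209 + 2 \left(3 + \frac{1}{9}\right)^{2}\right) \left(- \frac{1}{206}\right) = - \frac{689}{10} + \left(209 + 2 \left(\frac{28}{9}\right)^{2}\right) \left(- \frac{1}{206}\right) = - \frac{689}{10} + \left(209 + 2 \cdot \frac{784}{81}\right) \left(- \frac{1}{206}\right) = - \frac{689}{10} + \left(209 + \frac{1568}{81}\right) \left(- \frac{1}{206}\right) = - \frac{689}{10} + \frac{18497}{81} \left(- \frac{1}{206}\right) = - \frac{689}{10} - \frac{18497}{16686} = - \frac{2920406}{41715}$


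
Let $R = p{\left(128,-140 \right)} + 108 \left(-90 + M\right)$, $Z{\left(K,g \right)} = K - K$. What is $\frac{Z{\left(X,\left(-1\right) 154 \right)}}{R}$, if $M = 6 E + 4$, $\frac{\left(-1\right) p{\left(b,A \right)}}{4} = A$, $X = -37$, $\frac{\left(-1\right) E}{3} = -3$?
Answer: $0$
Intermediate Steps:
$E = 9$ ($E = \left(-3\right) \left(-3\right) = 9$)
$p{\left(b,A \right)} = - 4 A$
$M = 58$ ($M = 6 \cdot 9 + 4 = 54 + 4 = 58$)
$Z{\left(K,g \right)} = 0$
$R = -2896$ ($R = \left(-4\right) \left(-140\right) + 108 \left(-90 + 58\right) = 560 + 108 \left(-32\right) = 560 - 3456 = -2896$)
$\frac{Z{\left(X,\left(-1\right) 154 \right)}}{R} = \frac{0}{-2896} = 0 \left(- \frac{1}{2896}\right) = 0$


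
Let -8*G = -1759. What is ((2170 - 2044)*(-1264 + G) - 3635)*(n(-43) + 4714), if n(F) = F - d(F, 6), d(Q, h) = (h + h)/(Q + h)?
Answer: -93467701581/148 ≈ -6.3154e+8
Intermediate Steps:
G = 1759/8 (G = -1/8*(-1759) = 1759/8 ≈ 219.88)
d(Q, h) = 2*h/(Q + h) (d(Q, h) = (2*h)/(Q + h) = 2*h/(Q + h))
n(F) = F - 12/(6 + F) (n(F) = F - 2*6/(F + 6) = F - 2*6/(6 + F) = F - 12/(6 + F))
((2170 - 2044)*(-1264 + G) - 3635)*(n(-43) + 4714) = ((2170 - 2044)*(-1264 + 1759/8) - 3635)*((-12 - 43*(6 - 43))/(6 - 43) + 4714) = (126*(-8353/8) - 3635)*((-12 - 43*(-37))/(-37) + 4714) = (-526239/4 - 3635)*(-(-12 + 1591)/37 + 4714) = -540779*(-1/37*1579 + 4714)/4 = -540779*(-1579/37 + 4714)/4 = -540779/4*172839/37 = -93467701581/148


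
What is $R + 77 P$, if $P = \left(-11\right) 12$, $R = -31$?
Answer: $-10195$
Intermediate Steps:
$P = -132$
$R + 77 P = -31 + 77 \left(-132\right) = -31 - 10164 = -10195$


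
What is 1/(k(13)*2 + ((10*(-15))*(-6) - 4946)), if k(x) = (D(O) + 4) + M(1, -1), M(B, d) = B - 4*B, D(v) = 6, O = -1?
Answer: -1/4032 ≈ -0.00024802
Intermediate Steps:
M(B, d) = -3*B
k(x) = 7 (k(x) = (6 + 4) - 3*1 = 10 - 3 = 7)
1/(k(13)*2 + ((10*(-15))*(-6) - 4946)) = 1/(7*2 + ((10*(-15))*(-6) - 4946)) = 1/(14 + (-150*(-6) - 4946)) = 1/(14 + (900 - 4946)) = 1/(14 - 4046) = 1/(-4032) = -1/4032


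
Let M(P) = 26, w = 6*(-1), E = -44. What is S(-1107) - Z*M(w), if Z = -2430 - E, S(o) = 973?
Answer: 63009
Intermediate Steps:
w = -6
Z = -2386 (Z = -2430 - 1*(-44) = -2430 + 44 = -2386)
S(-1107) - Z*M(w) = 973 - (-2386)*26 = 973 - 1*(-62036) = 973 + 62036 = 63009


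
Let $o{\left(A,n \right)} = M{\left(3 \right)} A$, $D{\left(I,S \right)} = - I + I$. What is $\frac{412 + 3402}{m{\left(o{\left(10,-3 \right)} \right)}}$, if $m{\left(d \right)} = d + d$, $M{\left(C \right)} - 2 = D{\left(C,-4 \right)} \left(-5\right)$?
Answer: $\frac{1907}{20} \approx 95.35$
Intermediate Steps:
$D{\left(I,S \right)} = 0$
$M{\left(C \right)} = 2$ ($M{\left(C \right)} = 2 + 0 \left(-5\right) = 2 + 0 = 2$)
$o{\left(A,n \right)} = 2 A$
$m{\left(d \right)} = 2 d$
$\frac{412 + 3402}{m{\left(o{\left(10,-3 \right)} \right)}} = \frac{412 + 3402}{2 \cdot 2 \cdot 10} = \frac{3814}{2 \cdot 20} = \frac{3814}{40} = 3814 \cdot \frac{1}{40} = \frac{1907}{20}$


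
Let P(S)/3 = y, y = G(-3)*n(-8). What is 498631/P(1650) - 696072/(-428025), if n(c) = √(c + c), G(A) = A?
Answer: 17848/10975 + 498631*I/36 ≈ 1.6262 + 13851.0*I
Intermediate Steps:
n(c) = √2*√c (n(c) = √(2*c) = √2*√c)
y = -12*I (y = -3*√2*√(-8) = -3*√2*2*I*√2 = -12*I ≈ -12.0*I)
P(S) = -36*I (P(S) = 3*(-12*I) = -36*I)
498631/P(1650) - 696072/(-428025) = 498631/((-36*I)) - 696072/(-428025) = 498631*(I/36) - 696072*(-1/428025) = 498631*I/36 + 17848/10975 = 17848/10975 + 498631*I/36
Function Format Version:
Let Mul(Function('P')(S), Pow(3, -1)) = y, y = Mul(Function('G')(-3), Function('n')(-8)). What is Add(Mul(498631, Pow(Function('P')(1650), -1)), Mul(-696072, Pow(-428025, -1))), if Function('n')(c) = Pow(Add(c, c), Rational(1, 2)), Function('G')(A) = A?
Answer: Add(Rational(17848, 10975), Mul(Rational(498631, 36), I)) ≈ Add(1.6262, Mul(13851., I))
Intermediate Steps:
Function('n')(c) = Mul(Pow(2, Rational(1, 2)), Pow(c, Rational(1, 2))) (Function('n')(c) = Pow(Mul(2, c), Rational(1, 2)) = Mul(Pow(2, Rational(1, 2)), Pow(c, Rational(1, 2))))
y = Mul(-12, I) (y = Mul(-3, Mul(Pow(2, Rational(1, 2)), Pow(-8, Rational(1, 2)))) = Mul(-3, Mul(Pow(2, Rational(1, 2)), Mul(2, I, Pow(2, Rational(1, 2))))) = Mul(-3, Mul(4, I)) = Mul(-12, I) ≈ Mul(-12.000, I))
Function('P')(S) = Mul(-36, I) (Function('P')(S) = Mul(3, Mul(-12, I)) = Mul(-36, I))
Add(Mul(498631, Pow(Function('P')(1650), -1)), Mul(-696072, Pow(-428025, -1))) = Add(Mul(498631, Pow(Mul(-36, I), -1)), Mul(-696072, Pow(-428025, -1))) = Add(Mul(498631, Mul(Rational(1, 36), I)), Mul(-696072, Rational(-1, 428025))) = Add(Mul(Rational(498631, 36), I), Rational(17848, 10975)) = Add(Rational(17848, 10975), Mul(Rational(498631, 36), I))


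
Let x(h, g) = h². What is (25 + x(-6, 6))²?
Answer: 3721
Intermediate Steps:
(25 + x(-6, 6))² = (25 + (-6)²)² = (25 + 36)² = 61² = 3721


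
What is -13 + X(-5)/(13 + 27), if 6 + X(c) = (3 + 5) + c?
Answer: -523/40 ≈ -13.075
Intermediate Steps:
X(c) = 2 + c (X(c) = -6 + ((3 + 5) + c) = -6 + (8 + c) = 2 + c)
-13 + X(-5)/(13 + 27) = -13 + (2 - 5)/(13 + 27) = -13 - 3/40 = -523/40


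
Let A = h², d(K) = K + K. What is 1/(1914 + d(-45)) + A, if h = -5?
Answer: 45601/1824 ≈ 25.001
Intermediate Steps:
d(K) = 2*K
A = 25 (A = (-5)² = 25)
1/(1914 + d(-45)) + A = 1/(1914 + 2*(-45)) + 25 = 1/(1914 - 90) + 25 = 1/1824 + 25 = 45601/1824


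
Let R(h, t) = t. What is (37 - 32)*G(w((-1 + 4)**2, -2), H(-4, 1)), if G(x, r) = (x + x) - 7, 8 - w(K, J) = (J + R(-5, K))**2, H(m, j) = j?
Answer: -445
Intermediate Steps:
w(K, J) = 8 - (J + K)**2
G(x, r) = -7 + 2*x (G(x, r) = 2*x - 7 = -7 + 2*x)
(37 - 32)*G(w((-1 + 4)**2, -2), H(-4, 1)) = (37 - 32)*(-7 + 2*(8 - (-2 + (-1 + 4)**2)**2)) = 5*(-7 + 2*(8 - (-2 + 3**2)**2)) = 5*(-7 + 2*(8 - (-2 + 9)**2)) = 5*(-7 + 2*(8 - 1*7**2)) = 5*(-7 + 2*(8 - 1*49)) = 5*(-7 + 2*(8 - 49)) = 5*(-7 + 2*(-41)) = 5*(-7 - 82) = 5*(-89) = -445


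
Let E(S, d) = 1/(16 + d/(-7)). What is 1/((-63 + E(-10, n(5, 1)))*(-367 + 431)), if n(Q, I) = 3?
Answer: -109/439040 ≈ -0.00024827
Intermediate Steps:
E(S, d) = 1/(16 - d/7) (E(S, d) = 1/(16 + d*(-1/7)) = 1/(16 - d/7))
1/((-63 + E(-10, n(5, 1)))*(-367 + 431)) = 1/((-63 - 7/(-112 + 3))*(-367 + 431)) = 1/((-63 - 7/(-109))*64) = 1/((-63 - 7*(-1/109))*64) = 1/((-63 + 7/109)*64) = 1/(-6860/109*64) = 1/(-439040/109) = -109/439040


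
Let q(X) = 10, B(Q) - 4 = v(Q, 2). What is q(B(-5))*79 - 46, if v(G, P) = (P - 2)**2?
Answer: 744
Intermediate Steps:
v(G, P) = (-2 + P)**2
B(Q) = 4 (B(Q) = 4 + (-2 + 2)**2 = 4 + 0**2 = 4 + 0 = 4)
q(B(-5))*79 - 46 = 10*79 - 46 = 790 - 46 = 744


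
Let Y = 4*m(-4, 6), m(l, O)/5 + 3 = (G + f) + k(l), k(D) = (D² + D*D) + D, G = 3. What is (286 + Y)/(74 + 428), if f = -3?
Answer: 393/251 ≈ 1.5657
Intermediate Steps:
k(D) = D + 2*D² (k(D) = (D² + D²) + D = 2*D² + D = D + 2*D²)
m(l, O) = -15 + 5*l*(1 + 2*l) (m(l, O) = -15 + 5*((3 - 3) + l*(1 + 2*l)) = -15 + 5*(0 + l*(1 + 2*l)) = -15 + 5*(l*(1 + 2*l)) = -15 + 5*l*(1 + 2*l))
Y = 500 (Y = 4*(-15 + 5*(-4)*(1 + 2*(-4))) = 4*(-15 + 5*(-4)*(1 - 8)) = 4*(-15 + 5*(-4)*(-7)) = 4*(-15 + 140) = 4*125 = 500)
(286 + Y)/(74 + 428) = (286 + 500)/(74 + 428) = 786/502 = 786*(1/502) = 393/251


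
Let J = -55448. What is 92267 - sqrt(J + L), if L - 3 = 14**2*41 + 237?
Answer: 92267 - 2*I*sqrt(11793) ≈ 92267.0 - 217.19*I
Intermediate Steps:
L = 8276 (L = 3 + (14**2*41 + 237) = 3 + (196*41 + 237) = 3 + (8036 + 237) = 3 + 8273 = 8276)
92267 - sqrt(J + L) = 92267 - sqrt(-55448 + 8276) = 92267 - sqrt(-47172) = 92267 - 2*I*sqrt(11793)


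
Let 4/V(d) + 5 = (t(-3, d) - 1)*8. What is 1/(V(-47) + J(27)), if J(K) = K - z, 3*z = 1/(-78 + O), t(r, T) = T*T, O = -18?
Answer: 5085792/137335195 ≈ 0.037032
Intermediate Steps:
t(r, T) = T²
z = -1/288 (z = 1/(3*(-78 - 18)) = (⅓)/(-96) = (⅓)*(-1/96) = -1/288 ≈ -0.0034722)
J(K) = 1/288 + K (J(K) = K - 1*(-1/288) = K + 1/288 = 1/288 + K)
V(d) = 4/(-13 + 8*d²) (V(d) = 4/(-5 + (d² - 1)*8) = 4/(-5 + (-1 + d²)*8) = 4/(-5 + (-8 + 8*d²)) = 4/(-13 + 8*d²))
1/(V(-47) + J(27)) = 1/(4/(-13 + 8*(-47)²) + (1/288 + 27)) = 1/(4/(-13 + 8*2209) + 7777/288) = 1/(4/(-13 + 17672) + 7777/288) = 1/(4/17659 + 7777/288) = 1/(137335195/5085792) = 5085792/137335195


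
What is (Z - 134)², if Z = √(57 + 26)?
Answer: (134 - √83)² ≈ 15597.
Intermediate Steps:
Z = √83 ≈ 9.1104
(Z - 134)² = (√83 - 134)² = (-134 + √83)²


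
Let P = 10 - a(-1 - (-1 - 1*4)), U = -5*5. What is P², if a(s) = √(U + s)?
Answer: (10 - I*√21)² ≈ 79.0 - 91.651*I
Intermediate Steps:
U = -25
a(s) = √(-25 + s)
P = 10 - I*√21 (P = 10 - √(-25 + (-1 - (-1 - 1*4))) = 10 - √(-25 + (-1 - (-1 - 4))) = 10 - √(-25 + (-1 - 1*(-5))) = 10 - √(-25 + (-1 + 5)) = 10 - √(-25 + 4) = 10 - √(-21) = 10 - I*√21 ≈ 10.0 - 4.5826*I)
P² = (10 - I*√21)²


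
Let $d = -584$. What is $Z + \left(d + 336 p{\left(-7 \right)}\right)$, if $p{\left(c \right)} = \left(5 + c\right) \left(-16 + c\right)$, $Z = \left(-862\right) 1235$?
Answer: $-1049698$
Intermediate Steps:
$Z = -1064570$
$p{\left(c \right)} = \left(-16 + c\right) \left(5 + c\right)$
$Z + \left(d + 336 p{\left(-7 \right)}\right) = -1064570 - \left(584 - 336 \left(-80 + \left(-7\right)^{2} - -77\right)\right) = -1064570 - \left(584 - 336 \left(-80 + 49 + 77\right)\right) = -1064570 + \left(-584 + 336 \cdot 46\right) = -1064570 + \left(-584 + 15456\right) = -1064570 + 14872 = -1049698$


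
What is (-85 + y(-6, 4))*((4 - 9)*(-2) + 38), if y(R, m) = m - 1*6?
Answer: -4176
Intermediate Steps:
y(R, m) = -6 + m (y(R, m) = m - 6 = -6 + m)
(-85 + y(-6, 4))*((4 - 9)*(-2) + 38) = (-85 + (-6 + 4))*((4 - 9)*(-2) + 38) = (-85 - 2)*(-5*(-2) + 38) = -87*(10 + 38) = -87*48 = -4176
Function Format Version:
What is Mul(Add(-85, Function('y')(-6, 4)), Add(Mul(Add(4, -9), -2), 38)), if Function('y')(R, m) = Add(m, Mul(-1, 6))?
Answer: -4176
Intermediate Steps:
Function('y')(R, m) = Add(-6, m) (Function('y')(R, m) = Add(m, -6) = Add(-6, m))
Mul(Add(-85, Function('y')(-6, 4)), Add(Mul(Add(4, -9), -2), 38)) = Mul(Add(-85, Add(-6, 4)), Add(Mul(Add(4, -9), -2), 38)) = Mul(Add(-85, -2), Add(Mul(-5, -2), 38)) = Mul(-87, Add(10, 38)) = Mul(-87, 48) = -4176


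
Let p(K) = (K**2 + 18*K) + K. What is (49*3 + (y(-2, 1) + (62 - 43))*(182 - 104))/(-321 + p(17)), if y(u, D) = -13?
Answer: 205/97 ≈ 2.1134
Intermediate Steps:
p(K) = K**2 + 19*K
(49*3 + (y(-2, 1) + (62 - 43))*(182 - 104))/(-321 + p(17)) = (49*3 + (-13 + (62 - 43))*(182 - 104))/(-321 + 17*(19 + 17)) = (147 + (-13 + 19)*78)/(-321 + 17*36) = (147 + 6*78)/(-321 + 612) = (147 + 468)/291 = 615*(1/291) = 205/97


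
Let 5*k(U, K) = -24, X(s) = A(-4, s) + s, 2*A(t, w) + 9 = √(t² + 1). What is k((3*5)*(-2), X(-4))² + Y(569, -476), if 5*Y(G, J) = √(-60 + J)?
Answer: 576/25 + 2*I*√134/5 ≈ 23.04 + 4.6303*I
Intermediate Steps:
A(t, w) = -9/2 + √(1 + t²)/2 (A(t, w) = -9/2 + √(t² + 1)/2 = -9/2 + √(1 + t²)/2)
X(s) = -9/2 + s + √17/2 (X(s) = (-9/2 + √(1 + (-4)²)/2) + s = (-9/2 + √(1 + 16)/2) + s = (-9/2 + √17/2) + s = -9/2 + s + √17/2)
k(U, K) = -24/5 (k(U, K) = (⅕)*(-24) = -24/5)
Y(G, J) = √(-60 + J)/5
k((3*5)*(-2), X(-4))² + Y(569, -476) = (-24/5)² + √(-60 - 476)/5 = 576/25 + √(-536)/5 = 576/25 + (2*I*√134)/5 = 576/25 + 2*I*√134/5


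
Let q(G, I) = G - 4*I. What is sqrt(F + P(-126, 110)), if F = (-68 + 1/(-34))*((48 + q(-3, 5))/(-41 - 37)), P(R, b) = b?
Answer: sqrt(25749815)/442 ≈ 11.481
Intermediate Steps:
F = 19275/884 (F = (-68 + 1/(-34))*((48 + (-3 - 4*5))/(-41 - 37)) = (-68 - 1/34)*((48 + (-3 - 20))/(-78)) = -2313*(48 - 23)*(-1)/(34*78) = -57825*(-1)/(34*78) = -2313/34*(-25/78) = 19275/884 ≈ 21.804)
sqrt(F + P(-126, 110)) = sqrt(19275/884 + 110) = sqrt(116515/884) = sqrt(25749815)/442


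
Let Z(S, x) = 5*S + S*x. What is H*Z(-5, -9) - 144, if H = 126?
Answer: 2376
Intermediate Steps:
H*Z(-5, -9) - 144 = 126*(-5*(5 - 9)) - 144 = 126*(-5*(-4)) - 144 = 126*20 - 144 = 2520 - 144 = 2376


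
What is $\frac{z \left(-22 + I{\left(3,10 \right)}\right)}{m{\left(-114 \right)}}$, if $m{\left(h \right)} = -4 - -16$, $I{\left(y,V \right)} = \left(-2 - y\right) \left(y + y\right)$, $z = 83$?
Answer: $- \frac{1079}{3} \approx -359.67$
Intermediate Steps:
$I{\left(y,V \right)} = 2 y \left(-2 - y\right)$ ($I{\left(y,V \right)} = \left(-2 - y\right) 2 y = 2 y \left(-2 - y\right)$)
$m{\left(h \right)} = 12$ ($m{\left(h \right)} = -4 + 16 = 12$)
$\frac{z \left(-22 + I{\left(3,10 \right)}\right)}{m{\left(-114 \right)}} = \frac{83 \left(-22 - 6 \left(2 + 3\right)\right)}{12} = 83 \left(-22 - 6 \cdot 5\right) \frac{1}{12} = 83 \left(-22 - 30\right) \frac{1}{12} = 83 \left(-52\right) \frac{1}{12} = \left(-4316\right) \frac{1}{12} = - \frac{1079}{3}$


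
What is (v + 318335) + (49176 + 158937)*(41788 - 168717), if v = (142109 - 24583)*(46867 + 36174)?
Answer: -16655780076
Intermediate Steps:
v = 9759476566 (v = 117526*83041 = 9759476566)
(v + 318335) + (49176 + 158937)*(41788 - 168717) = (9759476566 + 318335) + (49176 + 158937)*(41788 - 168717) = 9759794901 + 208113*(-126929) = 9759794901 - 26415574977 = -16655780076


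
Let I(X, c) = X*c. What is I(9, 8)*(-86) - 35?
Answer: -6227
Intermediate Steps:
I(9, 8)*(-86) - 35 = (9*8)*(-86) - 35 = 72*(-86) - 35 = -6192 - 35 = -6227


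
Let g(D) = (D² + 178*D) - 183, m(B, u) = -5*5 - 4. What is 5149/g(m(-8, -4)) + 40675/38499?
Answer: -15031151/173399496 ≈ -0.086685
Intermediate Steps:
m(B, u) = -29 (m(B, u) = -25 - 4 = -29)
g(D) = -183 + D² + 178*D
5149/g(m(-8, -4)) + 40675/38499 = 5149/(-183 + (-29)² + 178*(-29)) + 40675/38499 = 5149/(-183 + 841 - 5162) + 40675*(1/38499) = 5149/(-4504) + 40675/38499 = 5149*(-1/4504) + 40675/38499 = -5149/4504 + 40675/38499 = -15031151/173399496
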